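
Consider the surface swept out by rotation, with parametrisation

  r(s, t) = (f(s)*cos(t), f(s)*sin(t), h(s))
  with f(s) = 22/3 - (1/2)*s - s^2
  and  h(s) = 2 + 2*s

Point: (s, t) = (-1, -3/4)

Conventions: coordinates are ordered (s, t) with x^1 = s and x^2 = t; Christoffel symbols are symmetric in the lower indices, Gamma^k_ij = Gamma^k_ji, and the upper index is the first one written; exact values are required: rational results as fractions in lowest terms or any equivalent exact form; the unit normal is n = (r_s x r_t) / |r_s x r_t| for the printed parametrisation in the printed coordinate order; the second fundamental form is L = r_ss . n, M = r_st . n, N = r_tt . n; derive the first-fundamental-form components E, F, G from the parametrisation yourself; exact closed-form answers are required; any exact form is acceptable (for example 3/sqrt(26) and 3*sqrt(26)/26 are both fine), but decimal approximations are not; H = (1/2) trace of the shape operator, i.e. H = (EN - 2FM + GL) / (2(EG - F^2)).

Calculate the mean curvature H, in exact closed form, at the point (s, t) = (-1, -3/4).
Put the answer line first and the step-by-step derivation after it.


Answer: H = 956/5125

f = 41/6, f' = 3/2, f'' = -2, h' = 2, h'' = 0
E = 25/4, F = 0, G = 1681/36; answer radicand W^2 = 25/4
unnormalised second-form numerators: l = 4, m = 0, n = 41/3; L = l/sqrt(25/4), and similarly M = m/sqrt(W^2), N = n/sqrt(W^2)
H = (E*n - 2*F*m + G*l) / (2*(EG - F^2)*sqrt(W^2)); E*n - 2*F*m + G*l = 9799/36, EG - F^2 = 42025/144, so H = (478/1025)/sqrt(25/4)


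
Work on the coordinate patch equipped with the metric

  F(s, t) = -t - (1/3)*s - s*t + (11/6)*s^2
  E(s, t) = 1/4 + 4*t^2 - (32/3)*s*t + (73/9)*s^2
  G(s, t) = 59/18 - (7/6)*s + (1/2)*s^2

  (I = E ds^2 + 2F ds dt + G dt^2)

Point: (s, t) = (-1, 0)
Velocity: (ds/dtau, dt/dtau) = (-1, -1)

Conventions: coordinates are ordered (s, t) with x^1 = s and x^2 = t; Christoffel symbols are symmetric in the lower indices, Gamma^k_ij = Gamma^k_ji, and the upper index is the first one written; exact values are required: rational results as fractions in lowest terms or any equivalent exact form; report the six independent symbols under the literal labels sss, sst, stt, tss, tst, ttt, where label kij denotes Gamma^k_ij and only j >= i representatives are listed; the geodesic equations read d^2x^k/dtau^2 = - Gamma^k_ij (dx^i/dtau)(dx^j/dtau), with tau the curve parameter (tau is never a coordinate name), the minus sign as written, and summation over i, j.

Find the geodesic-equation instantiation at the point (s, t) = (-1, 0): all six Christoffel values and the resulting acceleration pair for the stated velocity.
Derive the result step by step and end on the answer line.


E = 301/36, F = 13/6, G = 89/18 at the point
E_s = -146/9, E_t = 32/3, F_s = -4, F_t = 0, G_s = -13/6, G_t = 0
EG - F^2 = 23747/648;  g^inv = (648/23747) * [[89/18, -13/6], [-13/6, 301/36]]
first-kind symbols [ij,l] = (1/2)(d_i g_jl + d_j g_il - d_l g_ij): [ss,s] = E_s/2 = -73/9, [ss,t] = F_s - E_t/2 = -28/3, [st,s] = E_t/2 = 16/3, [st,t] = G_s/2 = -13/12, [tt,s] = F_t - G_s/2 = 13/12, [tt,t] = G_t/2 = 0
Gamma^s_ij = (G*[ij,s] - F*[ij,t])/(EG - F^2), Gamma^t_ij = (E*[ij,t] - F*[ij,s])/(EG - F^2)
Gamma_sss = -12884/23747, Gamma_sst = 18609/23747, Gamma_stt = 3471/23747, Gamma_tss = -39180/23747, Gamma_tst = -26715/47494, Gamma_ttt = -1521/23747
d^2s/dtau^2 = -(Gamma_sss*(-1)^2 + 2*Gamma_sst*(-1)*(-1) + Gamma_stt*(-1)^2) = -27805/23747
d^2t/dtau^2 = -(Gamma_tss*(-1)^2 + 2*Gamma_tst*(-1)*(-1) + Gamma_ttt*(-1)^2) = 67416/23747

Answer: Gamma_sss = -12884/23747, Gamma_sst = 18609/23747, Gamma_stt = 3471/23747, Gamma_tss = -39180/23747, Gamma_tst = -26715/47494, Gamma_ttt = -1521/23747; accelerations (d^2s/dtau^2, d^2t/dtau^2) = (-27805/23747, 67416/23747)


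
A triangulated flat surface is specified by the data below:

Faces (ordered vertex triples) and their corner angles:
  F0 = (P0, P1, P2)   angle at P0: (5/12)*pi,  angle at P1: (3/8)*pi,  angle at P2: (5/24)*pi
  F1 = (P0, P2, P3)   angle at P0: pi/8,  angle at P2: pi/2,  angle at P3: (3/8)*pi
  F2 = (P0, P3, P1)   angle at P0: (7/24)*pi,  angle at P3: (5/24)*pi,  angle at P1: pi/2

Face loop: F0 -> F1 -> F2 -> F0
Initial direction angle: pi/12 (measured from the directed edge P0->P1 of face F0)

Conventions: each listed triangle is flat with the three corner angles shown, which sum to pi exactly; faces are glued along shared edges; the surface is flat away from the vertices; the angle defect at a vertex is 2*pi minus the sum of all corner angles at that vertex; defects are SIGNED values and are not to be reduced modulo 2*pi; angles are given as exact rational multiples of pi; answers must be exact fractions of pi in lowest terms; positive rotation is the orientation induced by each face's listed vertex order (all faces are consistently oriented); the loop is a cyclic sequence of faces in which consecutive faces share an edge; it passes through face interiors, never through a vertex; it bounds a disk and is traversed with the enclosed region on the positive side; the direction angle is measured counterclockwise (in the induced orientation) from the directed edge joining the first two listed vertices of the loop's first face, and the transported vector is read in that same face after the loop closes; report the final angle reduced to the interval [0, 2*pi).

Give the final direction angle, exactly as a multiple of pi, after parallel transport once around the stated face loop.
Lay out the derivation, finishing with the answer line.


enclosed vertex P0: corner angles sum to (5/6)*pi, defect = 2*pi - (5/6)*pi = (7/6)*pi
final direction = starting direction + enclosed defect total, reduced mod 2*pi (induced orientation)
final angle = pi/12 + (7/6)*pi = (5/4)*pi (mod 2*pi)

Answer: final direction angle = (5/4)*pi


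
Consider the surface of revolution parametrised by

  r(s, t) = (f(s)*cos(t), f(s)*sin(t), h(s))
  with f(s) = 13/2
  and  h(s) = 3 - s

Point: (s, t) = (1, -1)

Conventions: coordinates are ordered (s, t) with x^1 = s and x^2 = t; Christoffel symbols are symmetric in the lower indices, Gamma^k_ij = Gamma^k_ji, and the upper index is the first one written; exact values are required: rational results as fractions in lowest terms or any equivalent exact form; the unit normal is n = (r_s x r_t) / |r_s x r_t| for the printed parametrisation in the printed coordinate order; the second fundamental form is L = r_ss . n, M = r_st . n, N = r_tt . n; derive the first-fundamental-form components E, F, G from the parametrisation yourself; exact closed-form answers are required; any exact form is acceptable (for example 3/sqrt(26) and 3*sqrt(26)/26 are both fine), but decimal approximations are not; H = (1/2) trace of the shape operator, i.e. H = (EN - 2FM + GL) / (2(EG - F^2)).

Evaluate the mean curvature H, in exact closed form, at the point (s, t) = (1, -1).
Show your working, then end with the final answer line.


f = 13/2, f' = 0, f'' = 0, h' = -1, h'' = 0
E = 1, F = 0, G = 169/4; answer radicand W^2 = 1
unnormalised second-form numerators: l = 0, m = 0, n = -13/2; L = l/sqrt(1), and similarly M = m/sqrt(W^2), N = n/sqrt(W^2)
H = (E*n - 2*F*m + G*l) / (2*(EG - F^2)*sqrt(W^2)); E*n - 2*F*m + G*l = -13/2, EG - F^2 = 169/4, so H = (-1/13)/sqrt(1)

Answer: H = -1/13


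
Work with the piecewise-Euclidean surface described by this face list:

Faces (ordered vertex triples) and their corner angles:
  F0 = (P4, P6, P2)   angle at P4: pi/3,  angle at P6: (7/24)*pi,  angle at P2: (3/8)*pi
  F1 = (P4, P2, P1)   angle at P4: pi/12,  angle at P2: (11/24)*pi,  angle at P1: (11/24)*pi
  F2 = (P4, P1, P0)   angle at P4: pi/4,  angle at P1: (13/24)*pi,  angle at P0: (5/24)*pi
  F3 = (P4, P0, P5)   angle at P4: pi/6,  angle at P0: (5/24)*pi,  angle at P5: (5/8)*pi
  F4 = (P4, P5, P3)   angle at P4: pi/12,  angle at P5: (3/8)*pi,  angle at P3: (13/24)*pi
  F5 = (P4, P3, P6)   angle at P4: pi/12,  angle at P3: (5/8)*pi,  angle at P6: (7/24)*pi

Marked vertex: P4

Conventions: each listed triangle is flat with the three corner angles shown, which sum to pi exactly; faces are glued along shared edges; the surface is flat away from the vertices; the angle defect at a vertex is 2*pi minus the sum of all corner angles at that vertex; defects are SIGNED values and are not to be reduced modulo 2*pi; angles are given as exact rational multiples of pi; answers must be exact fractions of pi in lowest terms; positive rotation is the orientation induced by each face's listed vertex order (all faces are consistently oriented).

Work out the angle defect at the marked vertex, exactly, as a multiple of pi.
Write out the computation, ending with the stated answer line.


Sum of corner angles at P4: pi
defect = 2*pi - pi

Answer: defect(P4) = pi


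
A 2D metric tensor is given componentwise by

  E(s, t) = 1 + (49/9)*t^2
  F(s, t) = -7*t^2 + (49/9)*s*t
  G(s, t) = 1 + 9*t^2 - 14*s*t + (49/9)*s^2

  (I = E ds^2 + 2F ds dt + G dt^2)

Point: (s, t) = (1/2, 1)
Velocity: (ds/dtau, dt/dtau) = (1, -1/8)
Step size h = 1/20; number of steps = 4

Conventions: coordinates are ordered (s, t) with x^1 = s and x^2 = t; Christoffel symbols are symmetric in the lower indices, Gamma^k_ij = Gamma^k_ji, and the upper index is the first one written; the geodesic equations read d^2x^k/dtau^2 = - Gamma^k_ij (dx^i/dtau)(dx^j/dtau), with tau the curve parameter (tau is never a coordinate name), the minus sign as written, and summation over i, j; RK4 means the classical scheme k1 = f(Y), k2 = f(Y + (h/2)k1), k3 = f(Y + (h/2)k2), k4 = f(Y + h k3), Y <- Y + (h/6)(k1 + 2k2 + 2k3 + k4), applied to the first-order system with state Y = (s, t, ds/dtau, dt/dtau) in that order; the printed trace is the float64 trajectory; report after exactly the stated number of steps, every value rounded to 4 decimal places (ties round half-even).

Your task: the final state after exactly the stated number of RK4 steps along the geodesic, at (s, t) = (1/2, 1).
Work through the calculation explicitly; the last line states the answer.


f(Y) = (ds/dtau, dt/dtau, -Gamma^s_ij Y'^i Y'^j, -Gamma^t_ij Y'^i Y'^j) with the Gammas evaluated at the stage position; h = 0.050000; intermediate values shown to 6 dp
step 0: s = 0.5000, t = 1.0000, ds/dtau = 1.0000, dt/dtau = -0.1250
step 1:
  k1: at (s, t) = (0.500000, 1.000000), (ds/dtau, dt/dtau) = (1.000000, -0.125000); Gamma_sss = 0.000000, Gamma_sst = 0.555241, Gamma_stt = -0.713881, Gamma_tss = 0.000000, Gamma_tst = -0.436261, Gamma_ttt = 0.560907; k1 = (1.000000, -0.125000, 0.149965, -0.117829)
  k2: at (s, t) = (0.525000, 0.996875), (ds/dtau, dt/dtau) = (1.003749, -0.127946); Gamma_sss = 0.000000, Gamma_sst = 0.569635, Gamma_stt = -0.732388, Gamma_tss = 0.000000, Gamma_tst = -0.432392, Gamma_ttt = 0.555933; k2 = (1.003749, -0.127946, 0.158301, -0.120161)
  k3: at (s, t) = (0.525094, 0.996801), (ds/dtau, dt/dtau) = (1.003958, -0.128004); Gamma_sss = 0.000000, Gamma_sst = 0.569734, Gamma_stt = -0.732515, Gamma_tss = 0.000000, Gamma_tst = -0.432391, Gamma_ttt = 0.555932; k3 = (1.003958, -0.128004, 0.158436, -0.120243)
  k4: at (s, t) = (0.550198, 0.993600), (ds/dtau, dt/dtau) = (1.007922, -0.131012); Gamma_sss = 0.000000, Gamma_sst = 0.584518, Gamma_stt = -0.751523, Gamma_tss = 0.000000, Gamma_tst = -0.427851, Gamma_ttt = 0.550094; k4 = (1.007922, -0.131012, 0.167271, -0.122437)
  Y <- Y + (h/6)(k1 + 2k2 + 2k3 + k4): s = 0.5502, t = 0.9936, ds/dtau = 1.0079, dt/dtau = -0.1310
step 2:
  k1: at (s, t) = (0.550194, 0.993601), (ds/dtau, dt/dtau) = (1.007923, -0.131009); Gamma_sss = 0.000000, Gamma_sst = 0.584516, Gamma_stt = -0.751520, Gamma_tss = 0.000000, Gamma_tst = -0.427852, Gamma_ttt = 0.550095; k1 = (1.007923, -0.131009, 0.167266, -0.122434)
  k2: at (s, t) = (0.575393, 0.990326), (ds/dtau, dt/dtau) = (1.012104, -0.134070); Gamma_sss = 0.000000, Gamma_sst = 0.599667, Gamma_stt = -0.771000, Gamma_tss = 0.000000, Gamma_tst = -0.422586, Gamma_ttt = 0.543325; k2 = (1.012104, -0.134070, 0.176599, -0.124450)
  k3: at (s, t) = (0.575497, 0.990249), (ds/dtau, dt/dtau) = (1.012338, -0.134120); Gamma_sss = 0.000000, Gamma_sst = 0.599779, Gamma_stt = -0.771144, Gamma_tss = 0.000000, Gamma_tst = -0.422574, Gamma_ttt = 0.543310; k3 = (1.012338, -0.134120, 0.176741, -0.124523)
  k4: at (s, t) = (0.600811, 0.986895), (ds/dtau, dt/dtau) = (1.016760, -0.137235); Gamma_sss = 0.000000, Gamma_sst = 0.615298, Gamma_stt = -0.791097, Gamma_tss = 0.000000, Gamma_tst = -0.416510, Gamma_ttt = 0.535513; k4 = (1.016760, -0.137235, 0.186610, -0.126321)
  Y <- Y + (h/6)(k1 + 2k2 + 2k3 + k4): s = 0.6008, t = 0.9869, ds/dtau = 1.0168, dt/dtau = -0.1372
step 3:
  k1: at (s, t) = (0.600808, 0.986896), (ds/dtau, dt/dtau) = (1.016761, -0.137231); Gamma_sss = 0.000000, Gamma_sst = 0.615295, Gamma_stt = -0.791094, Gamma_tss = 0.000000, Gamma_tst = -0.416511, Gamma_ttt = 0.535514; k1 = (1.016761, -0.137231, 0.186604, -0.126318)
  k2: at (s, t) = (0.626227, 0.983465), (ds/dtau, dt/dtau) = (1.021426, -0.140389); Gamma_sss = 0.000000, Gamma_sst = 0.631150, Gamma_stt = -0.811478, Gamma_tss = 0.000000, Gamma_tst = -0.409590, Gamma_ttt = 0.526616; k2 = (1.021426, -0.140389, 0.197004, -0.127847)
  k3: at (s, t) = (0.626343, 0.983386), (ds/dtau, dt/dtau) = (1.021686, -0.140428); Gamma_sss = 0.000000, Gamma_sst = 0.631275, Gamma_stt = -0.811639, Gamma_tss = 0.000000, Gamma_tst = -0.409564, Gamma_ttt = 0.526583; k3 = (1.021686, -0.140428, 0.197147, -0.127907)
  k4: at (s, t) = (0.651892, 0.979874), (ds/dtau, dt/dtau) = (1.026618, -0.143627); Gamma_sss = 0.000000, Gamma_sst = 0.647454, Gamma_stt = -0.832441, Gamma_tss = 0.000000, Gamma_tst = -0.401702, Gamma_ttt = 0.516474; k4 = (1.026618, -0.143627, 0.208106, -0.129116)
  Y <- Y + (h/6)(k1 + 2k2 + 2k3 + k4): s = 0.6519, t = 0.9799, ds/dtau = 1.0266, dt/dtau = -0.1436
step 4:
  k1: at (s, t) = (0.651888, 0.979875), (ds/dtau, dt/dtau) = (1.026619, -0.143623); Gamma_sss = 0.000000, Gamma_sst = 0.647452, Gamma_stt = -0.832438, Gamma_tss = 0.000000, Gamma_tst = -0.401704, Gamma_ttt = 0.516476; k1 = (1.026619, -0.143623, 0.208099, -0.129113)
  k2: at (s, t) = (0.677553, 0.976284), (ds/dtau, dt/dtau) = (1.031821, -0.146850); Gamma_sss = 0.000000, Gamma_sst = 0.663910, Gamma_stt = -0.853599, Gamma_tss = 0.000000, Gamma_tst = -0.392837, Gamma_ttt = 0.505076; k2 = (1.031821, -0.146850, 0.219604, -0.129940)
  k3: at (s, t) = (0.677683, 0.976204), (ds/dtau, dt/dtau) = (1.032109, -0.146871); Gamma_sss = 0.000000, Gamma_sst = 0.664048, Gamma_stt = -0.853777, Gamma_tss = 0.000000, Gamma_tst = -0.392792, Gamma_ttt = 0.505019; k3 = (1.032109, -0.146871, 0.219739, -0.129978)
  k4: at (s, t) = (0.703493, 0.972531), (ds/dtau, dt/dtau) = (1.037606, -0.150122); Gamma_sss = 0.000000, Gamma_sst = 0.680761, Gamma_stt = -0.875264, Gamma_tss = 0.000000, Gamma_tst = -0.382827, Gamma_ttt = 0.492206; k4 = (1.037606, -0.150122, 0.231806, -0.130356)
  Y <- Y + (h/6)(k1 + 2k2 + 2k3 + k4): s = 0.7035, t = 0.9725, ds/dtau = 1.0376, dt/dtau = -0.1501

Answer: s = 0.7035, t = 0.9725, ds/dtau = 1.0376, dt/dtau = -0.1501


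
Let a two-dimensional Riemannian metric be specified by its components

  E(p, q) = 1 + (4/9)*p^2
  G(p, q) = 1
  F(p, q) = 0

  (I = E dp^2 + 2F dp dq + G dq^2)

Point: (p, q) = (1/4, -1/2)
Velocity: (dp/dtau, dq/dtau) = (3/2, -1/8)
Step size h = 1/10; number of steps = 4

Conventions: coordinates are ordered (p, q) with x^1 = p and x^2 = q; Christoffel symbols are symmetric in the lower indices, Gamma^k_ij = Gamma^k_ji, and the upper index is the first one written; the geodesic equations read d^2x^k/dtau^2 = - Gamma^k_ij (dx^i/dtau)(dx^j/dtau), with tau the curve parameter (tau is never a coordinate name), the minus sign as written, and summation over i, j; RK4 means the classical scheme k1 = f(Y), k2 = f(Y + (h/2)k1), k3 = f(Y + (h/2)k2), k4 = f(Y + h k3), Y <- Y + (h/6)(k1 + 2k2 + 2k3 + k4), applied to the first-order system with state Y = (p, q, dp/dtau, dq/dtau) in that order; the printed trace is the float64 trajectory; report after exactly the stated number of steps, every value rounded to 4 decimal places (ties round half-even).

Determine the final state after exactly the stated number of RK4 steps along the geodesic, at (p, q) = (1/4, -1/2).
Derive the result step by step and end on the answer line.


f(Y) = (dp/dtau, dq/dtau, -Gamma^p_ij Y'^i Y'^j, -Gamma^q_ij Y'^i Y'^j) with the Gammas evaluated at the stage position; h = 0.100000; intermediate values shown to 6 dp
step 0: p = 0.2500, q = -0.5000, dp/dtau = 1.5000, dq/dtau = -0.1250
step 1:
  k1: at (p, q) = (0.250000, -0.500000), (dp/dtau, dq/dtau) = (1.500000, -0.125000); Gamma_ppp = 0.108108, Gamma_ppq = 0.000000, Gamma_pqq = 0.000000, Gamma_qpp = 0.000000, Gamma_qpq = 0.000000, Gamma_qqq = 0.000000; k1 = (1.500000, -0.125000, -0.243243, 0.000000)
  k2: at (p, q) = (0.325000, -0.506250), (dp/dtau, dq/dtau) = (1.487838, -0.125000); Gamma_ppp = 0.137968, Gamma_ppq = 0.000000, Gamma_pqq = 0.000000, Gamma_qpp = 0.000000, Gamma_qpq = 0.000000, Gamma_qqq = 0.000000; k2 = (1.487838, -0.125000, -0.305414, 0.000000)
  k3: at (p, q) = (0.324392, -0.506250), (dp/dtau, dq/dtau) = (1.484729, -0.125000); Gamma_ppp = 0.137733, Gamma_ppq = 0.000000, Gamma_pqq = 0.000000, Gamma_qpp = 0.000000, Gamma_qpq = 0.000000, Gamma_qqq = 0.000000; k3 = (1.484729, -0.125000, -0.303621, 0.000000)
  k4: at (p, q) = (0.398473, -0.512500), (dp/dtau, dq/dtau) = (1.469638, -0.125000); Gamma_ppp = 0.165425, Gamma_ppq = 0.000000, Gamma_pqq = 0.000000, Gamma_qpp = 0.000000, Gamma_qpq = 0.000000, Gamma_qqq = 0.000000; k4 = (1.469638, -0.125000, -0.357291, 0.000000)
  Y <- Y + (h/6)(k1 + 2k2 + 2k3 + k4): p = 0.3986, q = -0.5125, dp/dtau = 1.4697, dq/dtau = -0.1250
step 2:
  k1: at (p, q) = (0.398580, -0.512500), (dp/dtau, dq/dtau) = (1.469690, -0.125000); Gamma_ppp = 0.165464, Gamma_ppq = 0.000000, Gamma_pqq = 0.000000, Gamma_qpp = 0.000000, Gamma_qpq = 0.000000, Gamma_qqq = 0.000000; k1 = (1.469690, -0.125000, -0.357399, 0.000000)
  k2: at (p, q) = (0.472064, -0.518750), (dp/dtau, dq/dtau) = (1.451820, -0.125000); Gamma_ppp = 0.190899, Gamma_ppq = 0.000000, Gamma_pqq = 0.000000, Gamma_qpp = 0.000000, Gamma_qpq = 0.000000, Gamma_qqq = 0.000000; k2 = (1.451820, -0.125000, -0.402374, 0.000000)
  k3: at (p, q) = (0.471171, -0.518750), (dp/dtau, dq/dtau) = (1.449571, -0.125000); Gamma_ppp = 0.190603, Gamma_ppq = 0.000000, Gamma_pqq = 0.000000, Gamma_qpp = 0.000000, Gamma_qpq = 0.000000, Gamma_qqq = 0.000000; k3 = (1.449571, -0.125000, -0.400506, 0.000000)
  k4: at (p, q) = (0.543537, -0.525000), (dp/dtau, dq/dtau) = (1.429639, -0.125000); Gamma_ppp = 0.213534, Gamma_ppq = 0.000000, Gamma_pqq = 0.000000, Gamma_qpp = 0.000000, Gamma_qpq = 0.000000, Gamma_qqq = 0.000000; k4 = (1.429639, -0.125000, -0.436436, 0.000000)
  Y <- Y + (h/6)(k1 + 2k2 + 2k3 + k4): p = 0.5436, q = -0.5250, dp/dtau = 1.4297, dq/dtau = -0.1250
step 3:
  k1: at (p, q) = (0.543615, -0.525000), (dp/dtau, dq/dtau) = (1.429697, -0.125000); Gamma_ppp = 0.213558, Gamma_ppq = 0.000000, Gamma_pqq = 0.000000, Gamma_qpp = 0.000000, Gamma_qpq = 0.000000, Gamma_qqq = 0.000000; k1 = (1.429697, -0.125000, -0.436519, 0.000000)
  k2: at (p, q) = (0.615100, -0.531250), (dp/dtau, dq/dtau) = (1.407871, -0.125000); Gamma_ppp = 0.234025, Gamma_ppq = 0.000000, Gamma_pqq = 0.000000, Gamma_qpp = 0.000000, Gamma_qpq = 0.000000, Gamma_qqq = 0.000000; k2 = (1.407871, -0.125000, -0.463861, 0.000000)
  k3: at (p, q) = (0.614008, -0.531250), (dp/dtau, dq/dtau) = (1.406504, -0.125000); Gamma_ppp = 0.233729, Gamma_ppq = 0.000000, Gamma_pqq = 0.000000, Gamma_qpp = 0.000000, Gamma_qpq = 0.000000, Gamma_qqq = 0.000000; k3 = (1.406504, -0.125000, -0.462376, 0.000000)
  k4: at (p, q) = (0.684265, -0.537500), (dp/dtau, dq/dtau) = (1.383459, -0.125000); Gamma_ppp = 0.251733, Gamma_ppq = 0.000000, Gamma_pqq = 0.000000, Gamma_qpp = 0.000000, Gamma_qpq = 0.000000, Gamma_qqq = 0.000000; k4 = (1.383459, -0.125000, -0.481807, 0.000000)
  Y <- Y + (h/6)(k1 + 2k2 + 2k3 + k4): p = 0.6843, q = -0.5375, dp/dtau = 1.3835, dq/dtau = -0.1250
step 4:
  k1: at (p, q) = (0.684313, -0.537500), (dp/dtau, dq/dtau) = (1.383517, -0.125000); Gamma_ppp = 0.251744, Gamma_ppq = 0.000000, Gamma_pqq = 0.000000, Gamma_qpp = 0.000000, Gamma_qpq = 0.000000, Gamma_qqq = 0.000000; k1 = (1.383517, -0.125000, -0.481869, 0.000000)
  k2: at (p, q) = (0.753489, -0.543750), (dp/dtau, dq/dtau) = (1.359423, -0.125000); Gamma_ppp = 0.267408, Gamma_ppq = 0.000000, Gamma_pqq = 0.000000, Gamma_qpp = 0.000000, Gamma_qpq = 0.000000, Gamma_qqq = 0.000000; k2 = (1.359423, -0.125000, -0.494179, 0.000000)
  k3: at (p, q) = (0.752284, -0.543750), (dp/dtau, dq/dtau) = (1.358808, -0.125000); Gamma_ppp = 0.267153, Gamma_ppq = 0.000000, Gamma_pqq = 0.000000, Gamma_qpp = 0.000000, Gamma_qpq = 0.000000, Gamma_qqq = 0.000000; k3 = (1.358808, -0.125000, -0.493260, 0.000000)
  k4: at (p, q) = (0.820194, -0.550000), (dp/dtau, dq/dtau) = (1.334191, -0.125000); Gamma_ppp = 0.280627, Gamma_ppq = 0.000000, Gamma_pqq = 0.000000, Gamma_qpp = 0.000000, Gamma_qpq = 0.000000, Gamma_qqq = 0.000000; k4 = (1.334191, -0.125000, -0.499534, 0.000000)
  Y <- Y + (h/6)(k1 + 2k2 + 2k3 + k4): p = 0.8202, q = -0.5500, dp/dtau = 1.3342, dq/dtau = -0.1250

Answer: p = 0.8202, q = -0.5500, dp/dtau = 1.3342, dq/dtau = -0.1250


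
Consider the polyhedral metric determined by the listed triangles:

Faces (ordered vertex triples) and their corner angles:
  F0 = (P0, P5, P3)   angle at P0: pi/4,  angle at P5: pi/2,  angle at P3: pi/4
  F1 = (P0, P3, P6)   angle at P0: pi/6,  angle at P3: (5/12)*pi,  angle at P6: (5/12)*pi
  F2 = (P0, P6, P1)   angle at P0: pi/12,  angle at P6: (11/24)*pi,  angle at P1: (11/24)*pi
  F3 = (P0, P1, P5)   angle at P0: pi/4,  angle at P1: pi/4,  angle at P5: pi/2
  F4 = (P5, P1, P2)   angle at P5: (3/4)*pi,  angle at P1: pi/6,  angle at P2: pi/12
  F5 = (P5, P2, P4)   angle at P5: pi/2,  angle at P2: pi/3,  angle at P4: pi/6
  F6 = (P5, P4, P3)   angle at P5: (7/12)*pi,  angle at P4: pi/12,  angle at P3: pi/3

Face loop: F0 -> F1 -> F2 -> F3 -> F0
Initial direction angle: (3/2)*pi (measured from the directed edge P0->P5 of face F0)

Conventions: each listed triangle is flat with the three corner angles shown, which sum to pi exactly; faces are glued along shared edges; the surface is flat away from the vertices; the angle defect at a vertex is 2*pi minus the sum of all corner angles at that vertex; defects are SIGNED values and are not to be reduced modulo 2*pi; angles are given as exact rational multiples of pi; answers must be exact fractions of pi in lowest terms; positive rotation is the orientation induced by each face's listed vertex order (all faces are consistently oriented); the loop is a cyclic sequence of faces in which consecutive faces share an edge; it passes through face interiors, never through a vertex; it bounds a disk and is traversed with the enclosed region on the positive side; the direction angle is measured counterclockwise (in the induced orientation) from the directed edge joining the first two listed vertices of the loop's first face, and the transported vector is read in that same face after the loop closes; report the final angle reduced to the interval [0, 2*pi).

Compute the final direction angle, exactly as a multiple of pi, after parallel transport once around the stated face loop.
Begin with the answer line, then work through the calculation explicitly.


Answer: final direction angle = (3/4)*pi

enclosed vertex P0: corner angles sum to (3/4)*pi, defect = 2*pi - (3/4)*pi = (5/4)*pi
by Gauss-Bonnet the loop rotates the vector by the enclosed defect sum (positive orientation, mod 2*pi)
final angle = (3/2)*pi + (5/4)*pi = (3/4)*pi (mod 2*pi)


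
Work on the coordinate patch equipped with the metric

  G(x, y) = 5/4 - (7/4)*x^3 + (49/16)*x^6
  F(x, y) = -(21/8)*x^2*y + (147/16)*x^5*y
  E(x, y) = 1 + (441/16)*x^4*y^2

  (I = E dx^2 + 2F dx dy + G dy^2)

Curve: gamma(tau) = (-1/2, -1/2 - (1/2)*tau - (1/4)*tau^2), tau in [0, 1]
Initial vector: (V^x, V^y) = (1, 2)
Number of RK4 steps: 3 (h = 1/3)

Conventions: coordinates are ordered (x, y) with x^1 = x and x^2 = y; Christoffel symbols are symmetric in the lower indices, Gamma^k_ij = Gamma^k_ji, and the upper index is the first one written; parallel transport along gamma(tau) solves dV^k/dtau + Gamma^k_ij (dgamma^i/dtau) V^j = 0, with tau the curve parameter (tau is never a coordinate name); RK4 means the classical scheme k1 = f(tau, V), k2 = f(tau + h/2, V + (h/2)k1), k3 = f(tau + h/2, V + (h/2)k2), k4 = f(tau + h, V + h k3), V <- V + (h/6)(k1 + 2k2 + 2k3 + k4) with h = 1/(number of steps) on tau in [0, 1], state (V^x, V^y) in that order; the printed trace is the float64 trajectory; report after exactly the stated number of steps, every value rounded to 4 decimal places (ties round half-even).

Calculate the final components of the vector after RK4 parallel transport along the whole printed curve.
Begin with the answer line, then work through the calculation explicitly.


Answer: V^x = 0.6802, V^y = 1.7821

gamma'(tau) = (0, -1/2 - (1/2)*tau); f(tau, V)^k = -Gamma^k_ij(gamma(tau)) gamma'^i(tau) V^j; h = 1/3; intermediate values shown to 6 dp
curve data and Christoffel symbols at the stage parameters:
  tau = 0.000000: gamma = (-0.500000, -0.500000), gamma' = (0.000000, -0.500000); Gamma_xxx = -0.884654, Gamma_xxy = -0.442327, Gamma_xyy = 0.000000, Gamma_yxx = -0.968907, Gamma_yxy = -0.484453, Gamma_yyy = 0.000000
  tau = 0.166667: gamma = (-0.500000, -0.590278), gamma' = (0.000000, -0.583333); Gamma_xxx = -1.134193, Gamma_xxy = -0.480364, Gamma_xyy = 0.000000, Gamma_yxx = -1.052226, Gamma_yxy = -0.445649, Gamma_yyy = 0.000000
  tau = 0.333333: gamma = (-0.500000, -0.694444), gamma' = (0.000000, -0.666667); Gamma_xxx = -1.415645, Gamma_xxy = -0.509632, Gamma_xyy = 0.000000, Gamma_yxx = -1.116337, Gamma_yxy = -0.401881, Gamma_yyy = 0.000000
  tau = 0.500000: gamma = (-0.500000, -0.812500), gamma' = (0.000000, -0.750000); Gamma_xxx = -1.714089, Gamma_xxy = -0.527412, Gamma_xyy = 0.000000, Gamma_yxx = -1.155283, Gamma_yxy = -0.355472, Gamma_yyy = 0.000000
  tau = 0.666667: gamma = (-0.500000, -0.944444), gamma' = (0.000000, -0.833333); Gamma_xxx = -2.013078, Gamma_xxy = -0.532874, Gamma_xyy = 0.000000, Gamma_yxx = -1.167247, Gamma_yxy = -0.308977, Gamma_yyy = 0.000000
  tau = 0.833333: gamma = (-0.500000, -1.090278), gamma' = (0.000000, -0.916667); Gamma_xxx = -2.298025, Gamma_xxy = -0.526936, Gamma_xyy = 0.000000, Gamma_yxx = -1.154240, Gamma_yxy = -0.264666, Gamma_yyy = 0.000000
  tau = 1.000000: gamma = (-0.500000, -1.250000), gamma' = (0.000000, -1.000000); Gamma_xxx = -2.558450, Gamma_xxy = -0.511690, Gamma_xyy = 0.000000, Gamma_yxx = -1.120845, Gamma_yxy = -0.224169, Gamma_yyy = 0.000000
step 0: V^x = 1.0000, V^y = 2.0000
step 1: k1 = (-0.221163, -0.242227), k2 = (-0.269884, -0.250379), k3 = (-0.267608, -0.248268), k4 = (-0.309448, -0.244022); V <- V + (h/6)(k1 + 2k2 + 2k3 + k4): V^x = 0.9108, V^y = 1.9176
step 2: k1 = (-0.309449, -0.244022), k2 = (-0.339874, -0.229073), k3 = (-0.337868, -0.227721), k4 = (-0.354440, -0.205516); V <- V + (h/6)(k1 + 2k2 + 2k3 + k4): V^x = 0.7986, V^y = 1.8419
step 3: k1 = (-0.354633, -0.205628), k2 = (-0.357200, -0.179413), k3 = (-0.356993, -0.179309), k4 = (-0.347752, -0.152349); V <- V + (h/6)(k1 + 2k2 + 2k3 + k4): V^x = 0.6802, V^y = 1.7821


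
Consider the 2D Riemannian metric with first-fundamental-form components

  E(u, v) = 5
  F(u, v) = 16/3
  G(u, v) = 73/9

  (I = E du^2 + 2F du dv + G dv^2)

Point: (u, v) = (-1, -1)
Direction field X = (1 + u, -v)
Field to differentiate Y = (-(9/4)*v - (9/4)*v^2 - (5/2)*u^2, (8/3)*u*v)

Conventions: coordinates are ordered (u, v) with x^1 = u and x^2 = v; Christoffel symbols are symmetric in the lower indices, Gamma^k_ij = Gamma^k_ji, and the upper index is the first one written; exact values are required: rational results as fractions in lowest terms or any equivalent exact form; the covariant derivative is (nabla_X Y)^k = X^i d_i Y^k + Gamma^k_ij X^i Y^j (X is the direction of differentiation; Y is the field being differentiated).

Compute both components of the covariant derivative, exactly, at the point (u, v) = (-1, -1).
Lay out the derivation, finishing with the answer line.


E = 5, F = 16/3, G = 73/9 at the point
E_u = 0, E_v = 0, F_u = 0, F_v = 0, G_u = 0, G_v = 0
EG - F^2 = 109/9;  g^inv = (9/109) * [[73/9, -16/3], [-16/3, 5]]
first-kind symbols [ij,l] = (1/2)(d_i g_jl + d_j g_il - d_l g_ij): [uu,u] = E_u/2 = 0, [uu,v] = F_u - E_v/2 = 0, [uv,u] = E_v/2 = 0, [uv,v] = G_u/2 = 0, [vv,u] = F_v - G_u/2 = 0, [vv,v] = G_v/2 = 0
Gamma^u_ij = (G*[ij,u] - F*[ij,v])/(EG - F^2), Gamma^v_ij = (E*[ij,v] - F*[ij,u])/(EG - F^2)
Gamma_uuu = 0, Gamma_uuv = 0, Gamma_uvv = 0, Gamma_vuu = 0, Gamma_vuv = 0, Gamma_vvv = 0
X = (0, 1), Y = (-5/2, 8/3) at the point

Answer: (nabla_X Y)^u = 9/4, (nabla_X Y)^v = -8/3


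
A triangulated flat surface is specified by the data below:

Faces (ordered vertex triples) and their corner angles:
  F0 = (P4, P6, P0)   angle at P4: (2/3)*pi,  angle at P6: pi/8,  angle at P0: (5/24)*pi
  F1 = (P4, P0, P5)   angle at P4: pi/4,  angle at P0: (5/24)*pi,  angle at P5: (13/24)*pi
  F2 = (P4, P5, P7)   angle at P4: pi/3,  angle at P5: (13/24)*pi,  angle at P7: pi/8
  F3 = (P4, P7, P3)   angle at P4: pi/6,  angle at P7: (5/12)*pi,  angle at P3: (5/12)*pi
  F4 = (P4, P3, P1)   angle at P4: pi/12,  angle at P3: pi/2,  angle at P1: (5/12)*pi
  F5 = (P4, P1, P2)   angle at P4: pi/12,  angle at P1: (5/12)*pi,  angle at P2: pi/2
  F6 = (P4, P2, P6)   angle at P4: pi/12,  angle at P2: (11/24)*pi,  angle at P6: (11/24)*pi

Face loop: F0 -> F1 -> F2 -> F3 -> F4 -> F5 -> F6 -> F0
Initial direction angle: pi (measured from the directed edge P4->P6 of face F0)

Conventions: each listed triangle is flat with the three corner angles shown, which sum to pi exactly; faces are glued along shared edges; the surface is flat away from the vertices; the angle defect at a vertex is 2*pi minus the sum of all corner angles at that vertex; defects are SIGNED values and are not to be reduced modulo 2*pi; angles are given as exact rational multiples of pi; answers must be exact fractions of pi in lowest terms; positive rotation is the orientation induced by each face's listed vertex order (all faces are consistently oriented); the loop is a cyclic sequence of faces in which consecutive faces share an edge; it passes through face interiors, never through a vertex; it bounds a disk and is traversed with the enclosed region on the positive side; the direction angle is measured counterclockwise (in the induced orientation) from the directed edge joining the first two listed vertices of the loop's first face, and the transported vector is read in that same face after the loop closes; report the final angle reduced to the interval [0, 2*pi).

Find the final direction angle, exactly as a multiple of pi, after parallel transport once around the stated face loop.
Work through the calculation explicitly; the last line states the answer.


enclosed vertex P4: corner angles sum to (5/3)*pi, defect = 2*pi - (5/3)*pi = pi/3
final direction = starting direction + enclosed defect total, reduced mod 2*pi (induced orientation)
final angle = pi + pi/3 = (4/3)*pi (mod 2*pi)

Answer: final direction angle = (4/3)*pi


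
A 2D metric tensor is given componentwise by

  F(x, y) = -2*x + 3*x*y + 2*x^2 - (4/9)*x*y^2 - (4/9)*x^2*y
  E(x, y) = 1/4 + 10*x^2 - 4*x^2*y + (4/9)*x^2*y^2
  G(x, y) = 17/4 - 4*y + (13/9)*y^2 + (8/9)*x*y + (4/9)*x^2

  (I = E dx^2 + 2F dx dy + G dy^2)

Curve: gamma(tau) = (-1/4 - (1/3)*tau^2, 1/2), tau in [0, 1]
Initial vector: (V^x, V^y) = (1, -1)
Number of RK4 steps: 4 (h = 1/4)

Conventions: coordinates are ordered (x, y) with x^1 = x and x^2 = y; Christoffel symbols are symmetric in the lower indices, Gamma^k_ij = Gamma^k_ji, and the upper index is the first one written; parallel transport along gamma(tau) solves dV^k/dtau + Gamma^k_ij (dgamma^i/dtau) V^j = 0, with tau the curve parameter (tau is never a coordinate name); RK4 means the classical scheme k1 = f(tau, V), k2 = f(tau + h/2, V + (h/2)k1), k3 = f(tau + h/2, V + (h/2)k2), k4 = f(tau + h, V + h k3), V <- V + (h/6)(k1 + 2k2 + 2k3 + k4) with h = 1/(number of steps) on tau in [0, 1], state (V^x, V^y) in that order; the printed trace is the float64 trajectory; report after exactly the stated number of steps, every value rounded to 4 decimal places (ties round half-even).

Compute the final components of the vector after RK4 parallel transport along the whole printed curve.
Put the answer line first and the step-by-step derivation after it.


Answer: V^x = 0.5719, V^y = -1.0894

gamma'(tau) = (-(2/3)*tau, 0); f(tau, V)^k = -Gamma^k_ij(gamma(tau)) gamma'^i(tau) V^j; h = 1/4; intermediate values shown to 6 dp
curve data and Christoffel symbols at the stage parameters:
  tau = 0.000000: gamma = (-0.250000, 0.500000), gamma' = (0.000000, 0.000000); Gamma_xxx = -2.581293, Gamma_xxy = -0.168236, Gamma_xyy = -0.867546, Gamma_yxx = -0.279975, Gamma_yxy = 0.061519, Gamma_yyy = -0.458883
  tau = 0.125000: gamma = (-0.255208, 0.500000), gamma' = (-0.083333, 0.000000); Gamma_xxx = -2.562085, Gamma_xxy = -0.170201, Gamma_xyy = -0.854823, Gamma_yxx = -0.279615, Gamma_yxy = 0.061366, Gamma_yyy = -0.458676
  tau = 0.250000: gamma = (-0.270833, 0.500000), gamma' = (-0.166667, 0.000000); Gamma_xxx = -2.502252, Gamma_xxy = -0.175680, Gamma_xyy = -0.817795, Gamma_yxx = -0.278690, Gamma_yxy = 0.060966, Gamma_yyy = -0.458184
  tau = 0.375000: gamma = (-0.296875, 0.500000), gamma' = (-0.250000, 0.000000); Gamma_xxx = -2.398383, Gamma_xxy = -0.183588, Gamma_xyy = -0.760065, Gamma_yxx = -0.277592, Gamma_yxy = 0.060496, Gamma_yyy = -0.457738
  tau = 0.500000: gamma = (-0.333333, 0.500000), gamma' = (-0.333333, 0.000000); Gamma_xxx = -2.252091, Gamma_xxy = -0.192577, Gamma_xyy = -0.687649, Gamma_yxx = -0.276693, Gamma_yxy = 0.060240, Gamma_yyy = -0.457747
  tau = 0.625000: gamma = (-0.380208, 0.500000), gamma' = (-0.416667, 0.000000); Gamma_xxx = -2.072992, Gamma_xxy = -0.201499, Gamma_xyy = -0.607893, Gamma_yxx = -0.275923, Gamma_yxy = 0.060583, Gamma_yyy = -0.458547
  tau = 0.750000: gamma = (-0.437500, 0.500000), gamma' = (-0.500000, 0.000000); Gamma_xxx = -1.876216, Gamma_xxy = -0.209691, Gamma_xyy = -0.527708, Gamma_yxx = -0.274340, Gamma_yxy = 0.062035, Gamma_yyy = -0.460307
  tau = 0.875000: gamma = (-0.505208, 0.500000), gamma' = (-0.583333, 0.000000); Gamma_xxx = -1.677428, Gamma_xxy = -0.217008, Gamma_xyy = -0.452181, Gamma_yxx = -0.269852, Gamma_yxy = 0.065261, Gamma_yyy = -0.463010
  tau = 1.000000: gamma = (-0.583333, 0.500000), gamma' = (-0.666667, 0.000000); Gamma_xxx = -1.489146, Gamma_xxy = -0.223691, Gamma_xyy = -0.384198, Gamma_yxx = -0.259101, Gamma_yxy = 0.071122, Gamma_yyy = -0.466489
step 0: V^x = 1.0000, V^y = -1.0000
step 1: k1 = (0.000000, 0.000000), k2 = (-0.199324, -0.028415), k3 = (-0.193954, -0.027853), k4 = (-0.367336, -0.054428); V <- V + (h/6)(k1 + 2k2 + 2k3 + k4): V^x = 0.9519, V^y = -1.0070
step 2: k1 = (-0.367507, -0.054447), k2 = (-0.496695, -0.078206), k3 = (-0.486876, -0.077130), k4 = (-0.557354, -0.097177); V <- V + (h/6)(k1 + 2k2 + 2k3 + k4): V^x = 0.8314, V^y = -1.0262
step 3: k1 = (-0.558270, -0.097289), k2 = (-0.570681, -0.113775), k3 = (-0.569168, -0.113649), k4 = (-0.535904, -0.127240); V <- V + (h/6)(k1 + 2k2 + 2k3 + k4): V^x = 0.6908, V^y = -1.0545
step 4: k1 = (-0.537523, -0.127472), k2 = (-0.474736, -0.138922), k3 = (-0.482235, -0.140212), k4 = (-0.403672, -0.150169); V <- V + (h/6)(k1 + 2k2 + 2k3 + k4): V^x = 0.5719, V^y = -1.0894


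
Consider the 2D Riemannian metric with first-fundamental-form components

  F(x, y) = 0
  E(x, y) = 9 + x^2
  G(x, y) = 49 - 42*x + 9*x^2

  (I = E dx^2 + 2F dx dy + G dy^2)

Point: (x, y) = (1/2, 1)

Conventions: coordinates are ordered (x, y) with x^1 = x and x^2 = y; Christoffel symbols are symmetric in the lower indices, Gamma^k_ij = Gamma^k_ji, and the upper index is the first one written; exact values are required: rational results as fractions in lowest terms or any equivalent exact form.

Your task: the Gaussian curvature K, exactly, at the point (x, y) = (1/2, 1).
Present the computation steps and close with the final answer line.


E = 37/4, F = 0, G = 121/4, EG - F^2 = 4477/16 at the point
E_x = 1, E_y = 0, F_x = 0, F_y = 0, G_x = -33, G_y = 0
E_yy = 0, F_xy = 0, G_xx = 18
Compute both Brioschi determinants and normalise by (EG - F^2)^2.
M1 = [[-E_yy/2 + F_xy - G_xx/2, E_x/2, F_x - E_y/2], [F_y - G_x/2, E, F], [G_y/2, F, G]] = [[-9, 1/2, 0], [33/2, 37/4, 0], [0, 0, 121/4]]; det M1 = -22143/8
M2 = [[0, E_y/2, G_x/2], [E_y/2, E, F], [G_x/2, F, G]] = [[0, 0, -33/2], [0, 37/4, 0], [-33/2, 0, 121/4]]; det M2 = -40293/16
det M1 - det M2 = -3993/16; K = -3993/16 / (4477/16)^2 = -48/15059

Answer: K = -48/15059


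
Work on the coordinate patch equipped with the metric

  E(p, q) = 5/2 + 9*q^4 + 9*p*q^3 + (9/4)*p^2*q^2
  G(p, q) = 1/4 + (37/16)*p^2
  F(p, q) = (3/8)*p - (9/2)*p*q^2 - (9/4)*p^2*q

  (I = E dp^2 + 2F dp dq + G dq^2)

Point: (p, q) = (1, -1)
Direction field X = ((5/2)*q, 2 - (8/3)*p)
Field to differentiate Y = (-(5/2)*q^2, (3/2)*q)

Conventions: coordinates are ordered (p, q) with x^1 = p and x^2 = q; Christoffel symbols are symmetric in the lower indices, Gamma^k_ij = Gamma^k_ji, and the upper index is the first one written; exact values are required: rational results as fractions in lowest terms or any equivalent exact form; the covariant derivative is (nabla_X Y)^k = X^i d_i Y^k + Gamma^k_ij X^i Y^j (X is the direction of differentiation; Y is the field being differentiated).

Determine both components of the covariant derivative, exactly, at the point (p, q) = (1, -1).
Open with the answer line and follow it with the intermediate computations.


Answer: (nabla_X Y)^p = -61789/13296, (nabla_X Y)^q = 134987/6648

E = 19/4, F = -15/8, G = 41/16 at the point
E_p = -9/2, E_q = -27/2, F_p = 3/8, F_q = 27/4, G_p = 37/8, G_q = 0
EG - F^2 = 277/32;  g^inv = (32/277) * [[41/16, 15/8], [15/8, 19/4]]
first-kind symbols [ij,l] = (1/2)(d_i g_jl + d_j g_il - d_l g_ij): [pp,p] = E_p/2 = -9/4, [pp,q] = F_p - E_q/2 = 57/8, [pq,p] = E_q/2 = -27/4, [pq,q] = G_p/2 = 37/16, [qq,p] = F_q - G_p/2 = 71/16, [qq,q] = G_q/2 = 0
Gamma^p_ij = (G*[ij,p] - F*[ij,q])/(EG - F^2), Gamma^q_ij = (E*[ij,q] - F*[ij,p])/(EG - F^2)
Gamma_ppp = 243/277, Gamma_ppq = -1659/1108, Gamma_pqq = 2911/2216, Gamma_qpp = 948/277, Gamma_qpq = -107/554, Gamma_qqq = 1065/1108
X = (-5/2, -2/3), Y = (-5/2, -3/2) at the point


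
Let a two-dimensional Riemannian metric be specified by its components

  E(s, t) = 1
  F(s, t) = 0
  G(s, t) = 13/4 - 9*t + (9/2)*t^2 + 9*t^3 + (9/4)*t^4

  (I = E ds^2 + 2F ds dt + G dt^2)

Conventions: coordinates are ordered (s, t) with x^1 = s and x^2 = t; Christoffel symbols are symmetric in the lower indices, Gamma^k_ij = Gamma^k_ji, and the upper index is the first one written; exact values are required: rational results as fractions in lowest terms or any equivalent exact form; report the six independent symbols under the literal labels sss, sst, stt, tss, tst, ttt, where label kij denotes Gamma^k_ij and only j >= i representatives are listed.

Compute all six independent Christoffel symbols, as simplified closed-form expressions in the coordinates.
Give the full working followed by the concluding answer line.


E = 1; F = 0; G = 13/4 - 9*t + (9/2)*t^2 + 9*t^3 + (9/4)*t^4
Gamma^k_ij = (1/2) g^{kl} (d_i g_jl + d_j g_il - d_l g_ij), with g^inv = (1/(EG-F^2)) [[G, -F], [-F, E]]
first partials: E_s = 0, E_t = 0, F_s = 0, F_t = 0, G_s = 0, G_t = -9 + 9*t + 27*t^2 + 9*t^3
D = EG - F^2 = 13/4 - 9*t + (9/2)*t^2 + 9*t^3 + (9/4)*t^4
expanded: Gamma^s_ss = (G E_s - 2F F_s + F E_t)/(2D), Gamma^s_st = (G E_t - F G_s)/(2D), Gamma^s_tt = (2G F_t - G G_s - F G_t)/(2D), Gamma^t_ss = (2E F_s - E E_t - F E_s)/(2D), Gamma^t_st = (E G_s - F E_t)/(2D), Gamma^t_tt = (E G_t - 2F F_t + F G_s)/(2D); substitute and cancel common factors

Answer: Gamma_sss = 0, Gamma_sst = 0, Gamma_stt = 0, Gamma_tss = 0, Gamma_tst = 0, Gamma_ttt = (18*t^3 + 54*t^2 + 18*t - 18)/(9*t^4 + 36*t^3 + 18*t^2 - 36*t + 13)


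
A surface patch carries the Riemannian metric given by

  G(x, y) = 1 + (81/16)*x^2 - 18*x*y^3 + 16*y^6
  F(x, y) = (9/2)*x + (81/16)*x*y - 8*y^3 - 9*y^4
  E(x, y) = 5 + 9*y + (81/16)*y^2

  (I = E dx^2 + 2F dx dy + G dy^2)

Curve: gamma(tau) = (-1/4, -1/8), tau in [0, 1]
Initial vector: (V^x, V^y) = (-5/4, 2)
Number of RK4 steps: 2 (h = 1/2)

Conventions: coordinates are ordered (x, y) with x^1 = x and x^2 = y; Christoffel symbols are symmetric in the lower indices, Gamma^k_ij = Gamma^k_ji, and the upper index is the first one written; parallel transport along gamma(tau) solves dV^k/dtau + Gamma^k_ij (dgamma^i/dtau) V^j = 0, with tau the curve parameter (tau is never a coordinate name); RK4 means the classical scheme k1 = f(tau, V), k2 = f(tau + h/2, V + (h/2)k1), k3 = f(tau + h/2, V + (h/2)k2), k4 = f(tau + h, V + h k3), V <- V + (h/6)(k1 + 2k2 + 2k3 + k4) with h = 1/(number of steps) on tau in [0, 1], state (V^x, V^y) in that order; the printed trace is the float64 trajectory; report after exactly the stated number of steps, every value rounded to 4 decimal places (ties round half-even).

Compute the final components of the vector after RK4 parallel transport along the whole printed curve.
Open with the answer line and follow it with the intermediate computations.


Answer: V^x = -1.2500, V^y = 2.0000

gamma'(tau) = (0, 0); f(tau, V)^k = -Gamma^k_ij(gamma(tau)) gamma'^i(tau) V^j; h = 1/2; intermediate values shown to 6 dp
curve data and Christoffel symbols at the stage parameters:
  tau = 0.000000: gamma = (-0.250000, -0.125000), gamma' = (0.000000, 0.000000); Gamma_xxx = 0.000000, Gamma_xxy = 0.907411, Gamma_xyy = -0.075618, Gamma_yxx = 0.000000, Gamma_yxy = -0.292846, Gamma_yyy = 0.024404
  tau = 0.250000: gamma = (-0.250000, -0.125000), gamma' = (0.000000, 0.000000); Gamma_xxx = 0.000000, Gamma_xxy = 0.907411, Gamma_xyy = -0.075618, Gamma_yxx = 0.000000, Gamma_yxy = -0.292846, Gamma_yyy = 0.024404
  tau = 0.500000: gamma = (-0.250000, -0.125000), gamma' = (0.000000, 0.000000); Gamma_xxx = 0.000000, Gamma_xxy = 0.907411, Gamma_xyy = -0.075618, Gamma_yxx = 0.000000, Gamma_yxy = -0.292846, Gamma_yyy = 0.024404
  tau = 0.750000: gamma = (-0.250000, -0.125000), gamma' = (0.000000, 0.000000); Gamma_xxx = 0.000000, Gamma_xxy = 0.907411, Gamma_xyy = -0.075618, Gamma_yxx = 0.000000, Gamma_yxy = -0.292846, Gamma_yyy = 0.024404
  tau = 1.000000: gamma = (-0.250000, -0.125000), gamma' = (0.000000, 0.000000); Gamma_xxx = 0.000000, Gamma_xxy = 0.907411, Gamma_xyy = -0.075618, Gamma_yxx = 0.000000, Gamma_yxy = -0.292846, Gamma_yyy = 0.024404
step 0: V^x = -1.2500, V^y = 2.0000
step 1: k1 = (0.000000, 0.000000), k2 = (0.000000, 0.000000), k3 = (0.000000, 0.000000), k4 = (0.000000, 0.000000); V <- V + (h/6)(k1 + 2k2 + 2k3 + k4): V^x = -1.2500, V^y = 2.0000
step 2: k1 = (0.000000, 0.000000), k2 = (0.000000, 0.000000), k3 = (0.000000, 0.000000), k4 = (0.000000, 0.000000); V <- V + (h/6)(k1 + 2k2 + 2k3 + k4): V^x = -1.2500, V^y = 2.0000
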